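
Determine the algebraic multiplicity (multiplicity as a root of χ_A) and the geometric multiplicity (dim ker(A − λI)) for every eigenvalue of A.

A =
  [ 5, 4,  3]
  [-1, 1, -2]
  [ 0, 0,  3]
λ = 3: alg = 3, geom = 1

Step 1 — factor the characteristic polynomial to read off the algebraic multiplicities:
  χ_A(x) = (x - 3)^3

Step 2 — compute geometric multiplicities via the rank-nullity identity g(λ) = n − rank(A − λI):
  rank(A − (3)·I) = 2, so dim ker(A − (3)·I) = n − 2 = 1

Summary:
  λ = 3: algebraic multiplicity = 3, geometric multiplicity = 1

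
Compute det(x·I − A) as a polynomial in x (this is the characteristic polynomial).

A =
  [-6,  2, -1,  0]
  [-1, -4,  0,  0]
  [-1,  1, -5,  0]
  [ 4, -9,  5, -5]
x^4 + 20*x^3 + 150*x^2 + 500*x + 625

Expanding det(x·I − A) (e.g. by cofactor expansion or by noting that A is similar to its Jordan form J, which has the same characteristic polynomial as A) gives
  χ_A(x) = x^4 + 20*x^3 + 150*x^2 + 500*x + 625
which factors as (x + 5)^4. The eigenvalues (with algebraic multiplicities) are λ = -5 with multiplicity 4.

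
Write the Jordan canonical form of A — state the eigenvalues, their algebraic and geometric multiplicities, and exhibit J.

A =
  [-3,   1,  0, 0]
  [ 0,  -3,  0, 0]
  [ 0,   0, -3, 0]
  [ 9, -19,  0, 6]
J_2(-3) ⊕ J_1(-3) ⊕ J_1(6)

The characteristic polynomial is
  det(x·I − A) = x^4 + 3*x^3 - 27*x^2 - 135*x - 162 = (x - 6)*(x + 3)^3

Eigenvalues and multiplicities (the geometric multiplicity of λ is n − rank(A − λI), which equals the number of Jordan blocks for λ):
  λ = -3: algebraic multiplicity = 3, geometric multiplicity = 2
  λ = 6: algebraic multiplicity = 1, geometric multiplicity = 1

Determining the block sizes for each eigenvalue:
  λ = -3: 2 blocks summing to 3 forces exactly one block of size 2 and the rest size 1 → block sizes [2, 1]
  λ = 6: one block (gm = 1), so the single block has size am = 1 → block sizes [1]

Assembling the blocks gives a Jordan form
J =
  [-3,  1,  0, 0]
  [ 0, -3,  0, 0]
  [ 0,  0, -3, 0]
  [ 0,  0,  0, 6]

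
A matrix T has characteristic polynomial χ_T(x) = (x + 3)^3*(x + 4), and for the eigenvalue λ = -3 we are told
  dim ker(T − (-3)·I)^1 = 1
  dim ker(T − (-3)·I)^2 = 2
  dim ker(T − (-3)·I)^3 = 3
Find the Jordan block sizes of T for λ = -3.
Block sizes for λ = -3: [3]

From the dimensions of kernels of powers, the number of Jordan blocks of size at least j is d_j − d_{j−1} where d_j = dim ker(N^j) (with d_0 = 0). Computing the differences gives [1, 1, 1].
The number of blocks of size exactly k is (#blocks of size ≥ k) − (#blocks of size ≥ k + 1), so the partition is: 1 block(s) of size 3.
In nonincreasing order the block sizes are [3].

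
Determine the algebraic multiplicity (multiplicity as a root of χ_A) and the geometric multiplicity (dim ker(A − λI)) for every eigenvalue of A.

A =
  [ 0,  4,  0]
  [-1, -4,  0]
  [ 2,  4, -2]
λ = -2: alg = 3, geom = 2

Step 1 — factor the characteristic polynomial to read off the algebraic multiplicities:
  χ_A(x) = (x + 2)^3

Step 2 — compute geometric multiplicities via the rank-nullity identity g(λ) = n − rank(A − λI):
  rank(A − (-2)·I) = 1, so dim ker(A − (-2)·I) = n − 1 = 2

Summary:
  λ = -2: algebraic multiplicity = 3, geometric multiplicity = 2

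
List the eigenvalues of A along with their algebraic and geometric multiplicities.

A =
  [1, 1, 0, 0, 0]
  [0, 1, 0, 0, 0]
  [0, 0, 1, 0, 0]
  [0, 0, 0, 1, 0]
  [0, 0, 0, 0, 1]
λ = 1: alg = 5, geom = 4

Step 1 — factor the characteristic polynomial to read off the algebraic multiplicities:
  χ_A(x) = (x - 1)^5

Step 2 — compute geometric multiplicities via the rank-nullity identity g(λ) = n − rank(A − λI):
  rank(A − (1)·I) = 1, so dim ker(A − (1)·I) = n − 1 = 4

Summary:
  λ = 1: algebraic multiplicity = 5, geometric multiplicity = 4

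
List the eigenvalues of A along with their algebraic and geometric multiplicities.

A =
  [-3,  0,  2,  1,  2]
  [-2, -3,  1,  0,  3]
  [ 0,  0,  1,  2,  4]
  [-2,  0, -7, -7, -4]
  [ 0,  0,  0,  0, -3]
λ = -3: alg = 5, geom = 2

Step 1 — factor the characteristic polynomial to read off the algebraic multiplicities:
  χ_A(x) = (x + 3)^5

Step 2 — compute geometric multiplicities via the rank-nullity identity g(λ) = n − rank(A − λI):
  rank(A − (-3)·I) = 3, so dim ker(A − (-3)·I) = n − 3 = 2

Summary:
  λ = -3: algebraic multiplicity = 5, geometric multiplicity = 2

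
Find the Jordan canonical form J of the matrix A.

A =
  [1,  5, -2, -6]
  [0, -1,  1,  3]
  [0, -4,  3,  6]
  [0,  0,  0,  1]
J_3(1) ⊕ J_1(1)

The characteristic polynomial is
  det(x·I − A) = x^4 - 4*x^3 + 6*x^2 - 4*x + 1 = (x - 1)^4

Eigenvalues and multiplicities (the geometric multiplicity of λ is n − rank(A − λI), which equals the number of Jordan blocks for λ):
  λ = 1: algebraic multiplicity = 4, geometric multiplicity = 2

Determining the block sizes for each eigenvalue:
  λ = 1: with am = 4 and gm = 2, the partition is not yet determined (e.g. several partitions of 4 into 2 parts exist). Let N = A − (1)·I. Computing rank(N^1) = 2, rank(N^2) = 1, rank(N^3) = 0; the number of blocks of size ≥ j is rank(N^{j−1}) − rank(N^j), giving [2, 1, 1]. So we have 1 block(s) of size 3, 1 block(s) of size 1 → block sizes [3, 1]

Assembling the blocks gives a Jordan form
J =
  [1, 1, 0, 0]
  [0, 1, 1, 0]
  [0, 0, 1, 0]
  [0, 0, 0, 1]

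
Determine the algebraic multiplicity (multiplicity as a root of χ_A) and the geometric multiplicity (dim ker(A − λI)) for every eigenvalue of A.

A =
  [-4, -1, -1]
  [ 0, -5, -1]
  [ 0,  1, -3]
λ = -4: alg = 3, geom = 2

Step 1 — factor the characteristic polynomial to read off the algebraic multiplicities:
  χ_A(x) = (x + 4)^3

Step 2 — compute geometric multiplicities via the rank-nullity identity g(λ) = n − rank(A − λI):
  rank(A − (-4)·I) = 1, so dim ker(A − (-4)·I) = n − 1 = 2

Summary:
  λ = -4: algebraic multiplicity = 3, geometric multiplicity = 2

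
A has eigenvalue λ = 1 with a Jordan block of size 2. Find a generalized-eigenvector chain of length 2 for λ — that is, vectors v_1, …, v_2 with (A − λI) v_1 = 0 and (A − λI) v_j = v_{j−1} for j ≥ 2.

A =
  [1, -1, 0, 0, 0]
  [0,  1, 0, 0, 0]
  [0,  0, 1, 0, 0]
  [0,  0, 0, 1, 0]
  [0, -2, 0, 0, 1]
A Jordan chain for λ = 1 of length 2:
v_1 = (-1, 0, 0, 0, -2)ᵀ
v_2 = (0, 1, 0, 0, 0)ᵀ

Let N = A − (1)·I. We want v_2 with N^2 v_2 = 0 but N^1 v_2 ≠ 0; then v_{j-1} := N · v_j for j = 2, …, 2.

Pick v_2 = (0, 1, 0, 0, 0)ᵀ.
Then v_1 = N · v_2 = (-1, 0, 0, 0, -2)ᵀ.

Sanity check: (A − (1)·I) v_1 = (0, 0, 0, 0, 0)ᵀ = 0. ✓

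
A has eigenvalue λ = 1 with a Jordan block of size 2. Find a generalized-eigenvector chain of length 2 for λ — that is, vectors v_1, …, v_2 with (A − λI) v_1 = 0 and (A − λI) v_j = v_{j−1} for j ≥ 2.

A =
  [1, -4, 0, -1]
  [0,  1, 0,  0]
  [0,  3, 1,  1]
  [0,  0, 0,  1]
A Jordan chain for λ = 1 of length 2:
v_1 = (-4, 0, 3, 0)ᵀ
v_2 = (0, 1, 0, 0)ᵀ

Let N = A − (1)·I. We want v_2 with N^2 v_2 = 0 but N^1 v_2 ≠ 0; then v_{j-1} := N · v_j for j = 2, …, 2.

Pick v_2 = (0, 1, 0, 0)ᵀ.
Then v_1 = N · v_2 = (-4, 0, 3, 0)ᵀ.

Sanity check: (A − (1)·I) v_1 = (0, 0, 0, 0)ᵀ = 0. ✓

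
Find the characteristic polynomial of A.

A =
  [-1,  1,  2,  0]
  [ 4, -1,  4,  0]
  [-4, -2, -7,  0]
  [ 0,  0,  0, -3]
x^4 + 12*x^3 + 54*x^2 + 108*x + 81

Expanding det(x·I − A) (e.g. by cofactor expansion or by noting that A is similar to its Jordan form J, which has the same characteristic polynomial as A) gives
  χ_A(x) = x^4 + 12*x^3 + 54*x^2 + 108*x + 81
which factors as (x + 3)^4. The eigenvalues (with algebraic multiplicities) are λ = -3 with multiplicity 4.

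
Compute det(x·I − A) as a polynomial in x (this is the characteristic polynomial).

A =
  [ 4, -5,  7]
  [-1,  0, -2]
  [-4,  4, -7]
x^3 + 3*x^2 + 3*x + 1

Expanding det(x·I − A) (e.g. by cofactor expansion or by noting that A is similar to its Jordan form J, which has the same characteristic polynomial as A) gives
  χ_A(x) = x^3 + 3*x^2 + 3*x + 1
which factors as (x + 1)^3. The eigenvalues (with algebraic multiplicities) are λ = -1 with multiplicity 3.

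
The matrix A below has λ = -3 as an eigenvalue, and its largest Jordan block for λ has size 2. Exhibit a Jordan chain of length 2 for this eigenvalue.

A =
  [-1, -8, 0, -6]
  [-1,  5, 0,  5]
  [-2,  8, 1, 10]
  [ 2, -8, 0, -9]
A Jordan chain for λ = -3 of length 2:
v_1 = (2, -1, -2, 2)ᵀ
v_2 = (1, 0, 0, 0)ᵀ

Let N = A − (-3)·I. We want v_2 with N^2 v_2 = 0 but N^1 v_2 ≠ 0; then v_{j-1} := N · v_j for j = 2, …, 2.

Pick v_2 = (1, 0, 0, 0)ᵀ.
Then v_1 = N · v_2 = (2, -1, -2, 2)ᵀ.

Sanity check: (A − (-3)·I) v_1 = (0, 0, 0, 0)ᵀ = 0. ✓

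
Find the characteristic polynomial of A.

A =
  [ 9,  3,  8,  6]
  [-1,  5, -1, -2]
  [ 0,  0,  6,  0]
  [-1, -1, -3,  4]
x^4 - 24*x^3 + 216*x^2 - 864*x + 1296

Expanding det(x·I − A) (e.g. by cofactor expansion or by noting that A is similar to its Jordan form J, which has the same characteristic polynomial as A) gives
  χ_A(x) = x^4 - 24*x^3 + 216*x^2 - 864*x + 1296
which factors as (x - 6)^4. The eigenvalues (with algebraic multiplicities) are λ = 6 with multiplicity 4.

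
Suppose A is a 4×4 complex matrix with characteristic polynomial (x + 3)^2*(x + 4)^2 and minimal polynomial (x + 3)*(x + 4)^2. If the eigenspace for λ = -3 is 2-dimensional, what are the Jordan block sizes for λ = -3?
Block sizes for λ = -3: [1, 1]

Step 1 — from the characteristic polynomial, algebraic multiplicity of λ = -3 is 2. From dim ker(A − (-3)·I) = 2, there are exactly 2 Jordan blocks for λ = -3.
Step 2 — from the minimal polynomial, the factor (x + 3) tells us the largest block for λ = -3 has size 1.
Step 3 — with total size 2, 2 blocks, and largest block 1, the block sizes (in nonincreasing order) are [1, 1].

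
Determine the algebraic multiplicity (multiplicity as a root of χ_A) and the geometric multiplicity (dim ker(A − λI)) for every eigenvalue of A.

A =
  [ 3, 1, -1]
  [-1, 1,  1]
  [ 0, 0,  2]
λ = 2: alg = 3, geom = 2

Step 1 — factor the characteristic polynomial to read off the algebraic multiplicities:
  χ_A(x) = (x - 2)^3

Step 2 — compute geometric multiplicities via the rank-nullity identity g(λ) = n − rank(A − λI):
  rank(A − (2)·I) = 1, so dim ker(A − (2)·I) = n − 1 = 2

Summary:
  λ = 2: algebraic multiplicity = 3, geometric multiplicity = 2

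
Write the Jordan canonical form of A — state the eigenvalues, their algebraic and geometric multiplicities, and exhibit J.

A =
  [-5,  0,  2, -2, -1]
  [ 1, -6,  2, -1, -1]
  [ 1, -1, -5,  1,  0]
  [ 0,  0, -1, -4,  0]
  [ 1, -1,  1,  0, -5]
J_3(-5) ⊕ J_2(-5)

The characteristic polynomial is
  det(x·I − A) = x^5 + 25*x^4 + 250*x^3 + 1250*x^2 + 3125*x + 3125 = (x + 5)^5

Eigenvalues and multiplicities (the geometric multiplicity of λ is n − rank(A − λI), which equals the number of Jordan blocks for λ):
  λ = -5: algebraic multiplicity = 5, geometric multiplicity = 2

Determining the block sizes for each eigenvalue:
  λ = -5: with am = 5 and gm = 2, the partition is not yet determined (e.g. several partitions of 5 into 2 parts exist). Let N = A − (-5)·I. Computing rank(N^1) = 3, rank(N^2) = 1, rank(N^3) = 0; the number of blocks of size ≥ j is rank(N^{j−1}) − rank(N^j), giving [2, 2, 1]. So we have 1 block(s) of size 3, 1 block(s) of size 2 → block sizes [3, 2]

Assembling the blocks gives a Jordan form
J =
  [-5,  1,  0,  0,  0]
  [ 0, -5,  1,  0,  0]
  [ 0,  0, -5,  0,  0]
  [ 0,  0,  0, -5,  1]
  [ 0,  0,  0,  0, -5]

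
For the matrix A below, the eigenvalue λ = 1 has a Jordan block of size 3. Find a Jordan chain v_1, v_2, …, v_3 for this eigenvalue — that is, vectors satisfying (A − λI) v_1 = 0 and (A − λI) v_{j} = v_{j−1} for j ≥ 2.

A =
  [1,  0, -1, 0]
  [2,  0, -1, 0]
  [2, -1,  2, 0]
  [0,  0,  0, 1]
A Jordan chain for λ = 1 of length 3:
v_1 = (-2, -4, 0, 0)ᵀ
v_2 = (0, 2, 2, 0)ᵀ
v_3 = (1, 0, 0, 0)ᵀ

Let N = A − (1)·I. We want v_3 with N^3 v_3 = 0 but N^2 v_3 ≠ 0; then v_{j-1} := N · v_j for j = 3, …, 2.

Pick v_3 = (1, 0, 0, 0)ᵀ.
Then v_2 = N · v_3 = (0, 2, 2, 0)ᵀ.
Then v_1 = N · v_2 = (-2, -4, 0, 0)ᵀ.

Sanity check: (A − (1)·I) v_1 = (0, 0, 0, 0)ᵀ = 0. ✓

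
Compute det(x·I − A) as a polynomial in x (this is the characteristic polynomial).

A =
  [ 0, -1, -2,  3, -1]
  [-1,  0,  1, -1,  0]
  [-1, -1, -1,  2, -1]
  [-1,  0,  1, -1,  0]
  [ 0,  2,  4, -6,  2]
x^5

Expanding det(x·I − A) (e.g. by cofactor expansion or by noting that A is similar to its Jordan form J, which has the same characteristic polynomial as A) gives
  χ_A(x) = x^5
which factors as x^5. The eigenvalues (with algebraic multiplicities) are λ = 0 with multiplicity 5.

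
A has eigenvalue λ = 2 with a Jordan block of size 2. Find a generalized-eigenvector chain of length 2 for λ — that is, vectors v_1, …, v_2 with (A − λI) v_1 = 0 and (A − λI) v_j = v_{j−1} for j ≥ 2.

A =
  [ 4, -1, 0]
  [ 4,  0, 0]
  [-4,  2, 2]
A Jordan chain for λ = 2 of length 2:
v_1 = (2, 4, -4)ᵀ
v_2 = (1, 0, 0)ᵀ

Let N = A − (2)·I. We want v_2 with N^2 v_2 = 0 but N^1 v_2 ≠ 0; then v_{j-1} := N · v_j for j = 2, …, 2.

Pick v_2 = (1, 0, 0)ᵀ.
Then v_1 = N · v_2 = (2, 4, -4)ᵀ.

Sanity check: (A − (2)·I) v_1 = (0, 0, 0)ᵀ = 0. ✓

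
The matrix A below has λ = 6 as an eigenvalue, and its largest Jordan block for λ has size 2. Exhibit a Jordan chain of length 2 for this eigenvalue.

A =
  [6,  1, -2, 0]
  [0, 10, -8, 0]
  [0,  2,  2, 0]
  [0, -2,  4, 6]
A Jordan chain for λ = 6 of length 2:
v_1 = (1, 4, 2, -2)ᵀ
v_2 = (0, 1, 0, 0)ᵀ

Let N = A − (6)·I. We want v_2 with N^2 v_2 = 0 but N^1 v_2 ≠ 0; then v_{j-1} := N · v_j for j = 2, …, 2.

Pick v_2 = (0, 1, 0, 0)ᵀ.
Then v_1 = N · v_2 = (1, 4, 2, -2)ᵀ.

Sanity check: (A − (6)·I) v_1 = (0, 0, 0, 0)ᵀ = 0. ✓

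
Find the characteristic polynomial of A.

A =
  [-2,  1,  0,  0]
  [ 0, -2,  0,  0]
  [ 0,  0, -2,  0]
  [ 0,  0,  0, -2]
x^4 + 8*x^3 + 24*x^2 + 32*x + 16

Expanding det(x·I − A) (e.g. by cofactor expansion or by noting that A is similar to its Jordan form J, which has the same characteristic polynomial as A) gives
  χ_A(x) = x^4 + 8*x^3 + 24*x^2 + 32*x + 16
which factors as (x + 2)^4. The eigenvalues (with algebraic multiplicities) are λ = -2 with multiplicity 4.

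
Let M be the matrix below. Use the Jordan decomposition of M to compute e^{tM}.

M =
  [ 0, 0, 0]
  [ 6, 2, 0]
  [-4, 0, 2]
e^{tM} =
  [1, 0, 0]
  [3*exp(2*t) - 3, exp(2*t), 0]
  [2 - 2*exp(2*t), 0, exp(2*t)]

Strategy: write M = P · J · P⁻¹ where J is a Jordan canonical form, so e^{tM} = P · e^{tJ} · P⁻¹, and e^{tJ} can be computed block-by-block.

M has Jordan form
J =
  [0, 0, 0]
  [0, 2, 0]
  [0, 0, 2]
(up to reordering of blocks).

Per-block formulas:
  For a 1×1 block at λ = 0: exp(t · [0]) = [e^(0t)].
  For a 1×1 block at λ = 2: exp(t · [2]) = [e^(2t)].

After assembling e^{tJ} and conjugating by P, we get:

e^{tM} =
  [1, 0, 0]
  [3*exp(2*t) - 3, exp(2*t), 0]
  [2 - 2*exp(2*t), 0, exp(2*t)]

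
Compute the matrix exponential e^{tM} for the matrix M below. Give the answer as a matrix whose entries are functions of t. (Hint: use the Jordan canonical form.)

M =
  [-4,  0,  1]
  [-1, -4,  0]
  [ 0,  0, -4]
e^{tM} =
  [exp(-4*t), 0, t*exp(-4*t)]
  [-t*exp(-4*t), exp(-4*t), -t^2*exp(-4*t)/2]
  [0, 0, exp(-4*t)]

Strategy: write M = P · J · P⁻¹ where J is a Jordan canonical form, so e^{tM} = P · e^{tJ} · P⁻¹, and e^{tJ} can be computed block-by-block.

M has Jordan form
J =
  [-4,  1,  0]
  [ 0, -4,  1]
  [ 0,  0, -4]
(up to reordering of blocks).

Per-block formulas:
  For a 3×3 Jordan block J_3(-4): exp(t · J_3(-4)) = e^(-4t)·(I + t·N + (t^2/2)·N^2), where N is the 3×3 nilpotent shift.

After assembling e^{tJ} and conjugating by P, we get:

e^{tM} =
  [exp(-4*t), 0, t*exp(-4*t)]
  [-t*exp(-4*t), exp(-4*t), -t^2*exp(-4*t)/2]
  [0, 0, exp(-4*t)]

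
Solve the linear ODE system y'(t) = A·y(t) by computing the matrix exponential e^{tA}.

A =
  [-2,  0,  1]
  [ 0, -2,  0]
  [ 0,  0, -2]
e^{tA} =
  [exp(-2*t), 0, t*exp(-2*t)]
  [0, exp(-2*t), 0]
  [0, 0, exp(-2*t)]

Strategy: write A = P · J · P⁻¹ where J is a Jordan canonical form, so e^{tA} = P · e^{tJ} · P⁻¹, and e^{tJ} can be computed block-by-block.

A has Jordan form
J =
  [-2,  1,  0]
  [ 0, -2,  0]
  [ 0,  0, -2]
(up to reordering of blocks).

Per-block formulas:
  For a 2×2 Jordan block J_2(-2): exp(t · J_2(-2)) = e^(-2t)·(I + t·N), where N is the 2×2 nilpotent shift.
  For a 1×1 block at λ = -2: exp(t · [-2]) = [e^(-2t)].

After assembling e^{tJ} and conjugating by P, we get:

e^{tA} =
  [exp(-2*t), 0, t*exp(-2*t)]
  [0, exp(-2*t), 0]
  [0, 0, exp(-2*t)]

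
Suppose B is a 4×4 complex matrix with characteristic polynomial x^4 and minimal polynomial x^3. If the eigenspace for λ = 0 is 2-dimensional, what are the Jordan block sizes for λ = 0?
Block sizes for λ = 0: [3, 1]

Step 1 — from the characteristic polynomial, algebraic multiplicity of λ = 0 is 4. From dim ker(B − (0)·I) = 2, there are exactly 2 Jordan blocks for λ = 0.
Step 2 — from the minimal polynomial, the factor (x − 0)^3 tells us the largest block for λ = 0 has size 3.
Step 3 — with total size 4, 2 blocks, and largest block 3, the block sizes (in nonincreasing order) are [3, 1].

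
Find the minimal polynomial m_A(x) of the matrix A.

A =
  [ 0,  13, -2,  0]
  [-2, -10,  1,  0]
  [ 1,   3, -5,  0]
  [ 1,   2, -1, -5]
x^3 + 15*x^2 + 75*x + 125

The characteristic polynomial is χ_A(x) = (x + 5)^4, so the eigenvalues are known. The minimal polynomial is
  m_A(x) = Π_λ (x − λ)^{k_λ}
where k_λ is the size of the *largest* Jordan block for λ (equivalently, the smallest k with (A − λI)^k v = 0 for every generalised eigenvector v of λ).

  λ = -5: largest Jordan block has size 3, contributing (x + 5)^3

So m_A(x) = (x + 5)^3 = x^3 + 15*x^2 + 75*x + 125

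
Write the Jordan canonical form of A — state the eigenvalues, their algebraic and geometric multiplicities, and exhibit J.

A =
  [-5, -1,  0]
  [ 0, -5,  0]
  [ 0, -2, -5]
J_2(-5) ⊕ J_1(-5)

The characteristic polynomial is
  det(x·I − A) = x^3 + 15*x^2 + 75*x + 125 = (x + 5)^3

Eigenvalues and multiplicities (the geometric multiplicity of λ is n − rank(A − λI), which equals the number of Jordan blocks for λ):
  λ = -5: algebraic multiplicity = 3, geometric multiplicity = 2

Determining the block sizes for each eigenvalue:
  λ = -5: 2 blocks summing to 3 forces exactly one block of size 2 and the rest size 1 → block sizes [2, 1]

Assembling the blocks gives a Jordan form
J =
  [-5,  1,  0]
  [ 0, -5,  0]
  [ 0,  0, -5]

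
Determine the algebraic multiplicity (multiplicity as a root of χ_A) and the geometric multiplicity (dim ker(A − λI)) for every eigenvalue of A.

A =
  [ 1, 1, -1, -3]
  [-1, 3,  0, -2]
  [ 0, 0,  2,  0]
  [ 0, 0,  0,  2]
λ = 2: alg = 4, geom = 2

Step 1 — factor the characteristic polynomial to read off the algebraic multiplicities:
  χ_A(x) = (x - 2)^4

Step 2 — compute geometric multiplicities via the rank-nullity identity g(λ) = n − rank(A − λI):
  rank(A − (2)·I) = 2, so dim ker(A − (2)·I) = n − 2 = 2

Summary:
  λ = 2: algebraic multiplicity = 4, geometric multiplicity = 2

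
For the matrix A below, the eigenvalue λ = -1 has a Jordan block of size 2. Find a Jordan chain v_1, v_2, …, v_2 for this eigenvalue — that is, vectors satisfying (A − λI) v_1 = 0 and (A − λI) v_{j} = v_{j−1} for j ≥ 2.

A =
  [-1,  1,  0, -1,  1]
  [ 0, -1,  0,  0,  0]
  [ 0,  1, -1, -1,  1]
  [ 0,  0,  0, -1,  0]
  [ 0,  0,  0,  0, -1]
A Jordan chain for λ = -1 of length 2:
v_1 = (1, 0, 1, 0, 0)ᵀ
v_2 = (0, 1, 0, 0, 0)ᵀ

Let N = A − (-1)·I. We want v_2 with N^2 v_2 = 0 but N^1 v_2 ≠ 0; then v_{j-1} := N · v_j for j = 2, …, 2.

Pick v_2 = (0, 1, 0, 0, 0)ᵀ.
Then v_1 = N · v_2 = (1, 0, 1, 0, 0)ᵀ.

Sanity check: (A − (-1)·I) v_1 = (0, 0, 0, 0, 0)ᵀ = 0. ✓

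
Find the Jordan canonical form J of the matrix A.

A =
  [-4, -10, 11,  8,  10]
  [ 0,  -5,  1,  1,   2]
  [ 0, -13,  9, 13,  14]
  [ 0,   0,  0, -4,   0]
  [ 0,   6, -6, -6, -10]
J_3(-4) ⊕ J_1(-4) ⊕ J_1(2)

The characteristic polynomial is
  det(x·I − A) = x^5 + 14*x^4 + 64*x^3 + 64*x^2 - 256*x - 512 = (x - 2)*(x + 4)^4

Eigenvalues and multiplicities (the geometric multiplicity of λ is n − rank(A − λI), which equals the number of Jordan blocks for λ):
  λ = -4: algebraic multiplicity = 4, geometric multiplicity = 2
  λ = 2: algebraic multiplicity = 1, geometric multiplicity = 1

Determining the block sizes for each eigenvalue:
  λ = -4: with am = 4 and gm = 2, the partition is not yet determined (e.g. several partitions of 4 into 2 parts exist). Let N = A − (-4)·I. Computing rank(N^1) = 3, rank(N^2) = 2, rank(N^3) = 1; the number of blocks of size ≥ j is rank(N^{j−1}) − rank(N^j), giving [2, 1, 1]. So we have 1 block(s) of size 3, 1 block(s) of size 1 → block sizes [3, 1]
  λ = 2: one block (gm = 1), so the single block has size am = 1 → block sizes [1]

Assembling the blocks gives a Jordan form
J =
  [-4,  1,  0,  0, 0]
  [ 0, -4,  1,  0, 0]
  [ 0,  0, -4,  0, 0]
  [ 0,  0,  0, -4, 0]
  [ 0,  0,  0,  0, 2]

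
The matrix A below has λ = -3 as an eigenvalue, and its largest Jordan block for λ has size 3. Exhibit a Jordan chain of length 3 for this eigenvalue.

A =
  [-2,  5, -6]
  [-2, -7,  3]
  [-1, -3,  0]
A Jordan chain for λ = -3 of length 3:
v_1 = (-3, 3, 2)ᵀ
v_2 = (1, -2, -1)ᵀ
v_3 = (1, 0, 0)ᵀ

Let N = A − (-3)·I. We want v_3 with N^3 v_3 = 0 but N^2 v_3 ≠ 0; then v_{j-1} := N · v_j for j = 3, …, 2.

Pick v_3 = (1, 0, 0)ᵀ.
Then v_2 = N · v_3 = (1, -2, -1)ᵀ.
Then v_1 = N · v_2 = (-3, 3, 2)ᵀ.

Sanity check: (A − (-3)·I) v_1 = (0, 0, 0)ᵀ = 0. ✓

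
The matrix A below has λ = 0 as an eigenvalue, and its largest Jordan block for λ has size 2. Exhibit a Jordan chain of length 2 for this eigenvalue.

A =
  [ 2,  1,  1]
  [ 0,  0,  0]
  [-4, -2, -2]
A Jordan chain for λ = 0 of length 2:
v_1 = (2, 0, -4)ᵀ
v_2 = (1, 0, 0)ᵀ

Let N = A − (0)·I. We want v_2 with N^2 v_2 = 0 but N^1 v_2 ≠ 0; then v_{j-1} := N · v_j for j = 2, …, 2.

Pick v_2 = (1, 0, 0)ᵀ.
Then v_1 = N · v_2 = (2, 0, -4)ᵀ.

Sanity check: (A − (0)·I) v_1 = (0, 0, 0)ᵀ = 0. ✓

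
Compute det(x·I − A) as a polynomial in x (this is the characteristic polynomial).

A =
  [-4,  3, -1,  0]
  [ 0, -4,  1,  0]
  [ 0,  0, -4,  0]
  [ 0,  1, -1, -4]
x^4 + 16*x^3 + 96*x^2 + 256*x + 256

Expanding det(x·I − A) (e.g. by cofactor expansion or by noting that A is similar to its Jordan form J, which has the same characteristic polynomial as A) gives
  χ_A(x) = x^4 + 16*x^3 + 96*x^2 + 256*x + 256
which factors as (x + 4)^4. The eigenvalues (with algebraic multiplicities) are λ = -4 with multiplicity 4.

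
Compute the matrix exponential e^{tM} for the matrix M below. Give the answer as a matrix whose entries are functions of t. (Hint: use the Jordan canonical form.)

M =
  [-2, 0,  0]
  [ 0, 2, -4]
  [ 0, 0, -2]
e^{tM} =
  [exp(-2*t), 0, 0]
  [0, exp(2*t), -exp(2*t) + exp(-2*t)]
  [0, 0, exp(-2*t)]

Strategy: write M = P · J · P⁻¹ where J is a Jordan canonical form, so e^{tM} = P · e^{tJ} · P⁻¹, and e^{tJ} can be computed block-by-block.

M has Jordan form
J =
  [-2,  0, 0]
  [ 0, -2, 0]
  [ 0,  0, 2]
(up to reordering of blocks).

Per-block formulas:
  For a 1×1 block at λ = 2: exp(t · [2]) = [e^(2t)].
  For a 1×1 block at λ = -2: exp(t · [-2]) = [e^(-2t)].

After assembling e^{tJ} and conjugating by P, we get:

e^{tM} =
  [exp(-2*t), 0, 0]
  [0, exp(2*t), -exp(2*t) + exp(-2*t)]
  [0, 0, exp(-2*t)]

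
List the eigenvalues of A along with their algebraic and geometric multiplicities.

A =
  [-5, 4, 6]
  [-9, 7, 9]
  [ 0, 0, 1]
λ = 1: alg = 3, geom = 2

Step 1 — factor the characteristic polynomial to read off the algebraic multiplicities:
  χ_A(x) = (x - 1)^3

Step 2 — compute geometric multiplicities via the rank-nullity identity g(λ) = n − rank(A − λI):
  rank(A − (1)·I) = 1, so dim ker(A − (1)·I) = n − 1 = 2

Summary:
  λ = 1: algebraic multiplicity = 3, geometric multiplicity = 2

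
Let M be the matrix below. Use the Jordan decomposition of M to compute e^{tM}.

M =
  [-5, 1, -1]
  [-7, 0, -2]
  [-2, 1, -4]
e^{tM} =
  [-t^2*exp(-3*t)/2 - 2*t*exp(-3*t) + exp(-3*t), t*exp(-3*t), t^2*exp(-3*t)/2 - t*exp(-3*t)]
  [-3*t^2*exp(-3*t)/2 - 7*t*exp(-3*t), 3*t*exp(-3*t) + exp(-3*t), 3*t^2*exp(-3*t)/2 - 2*t*exp(-3*t)]
  [-t^2*exp(-3*t)/2 - 2*t*exp(-3*t), t*exp(-3*t), t^2*exp(-3*t)/2 - t*exp(-3*t) + exp(-3*t)]

Strategy: write M = P · J · P⁻¹ where J is a Jordan canonical form, so e^{tM} = P · e^{tJ} · P⁻¹, and e^{tJ} can be computed block-by-block.

M has Jordan form
J =
  [-3,  1,  0]
  [ 0, -3,  1]
  [ 0,  0, -3]
(up to reordering of blocks).

Per-block formulas:
  For a 3×3 Jordan block J_3(-3): exp(t · J_3(-3)) = e^(-3t)·(I + t·N + (t^2/2)·N^2), where N is the 3×3 nilpotent shift.

After assembling e^{tJ} and conjugating by P, we get:

e^{tM} =
  [-t^2*exp(-3*t)/2 - 2*t*exp(-3*t) + exp(-3*t), t*exp(-3*t), t^2*exp(-3*t)/2 - t*exp(-3*t)]
  [-3*t^2*exp(-3*t)/2 - 7*t*exp(-3*t), 3*t*exp(-3*t) + exp(-3*t), 3*t^2*exp(-3*t)/2 - 2*t*exp(-3*t)]
  [-t^2*exp(-3*t)/2 - 2*t*exp(-3*t), t*exp(-3*t), t^2*exp(-3*t)/2 - t*exp(-3*t) + exp(-3*t)]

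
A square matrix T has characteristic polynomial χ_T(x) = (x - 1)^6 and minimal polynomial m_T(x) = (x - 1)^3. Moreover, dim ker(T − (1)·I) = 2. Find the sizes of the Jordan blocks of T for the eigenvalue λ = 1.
Block sizes for λ = 1: [3, 3]

Step 1 — from the characteristic polynomial, algebraic multiplicity of λ = 1 is 6. From dim ker(T − (1)·I) = 2, there are exactly 2 Jordan blocks for λ = 1.
Step 2 — from the minimal polynomial, the factor (x − 1)^3 tells us the largest block for λ = 1 has size 3.
Step 3 — with total size 6, 2 blocks, and largest block 3, the block sizes (in nonincreasing order) are [3, 3].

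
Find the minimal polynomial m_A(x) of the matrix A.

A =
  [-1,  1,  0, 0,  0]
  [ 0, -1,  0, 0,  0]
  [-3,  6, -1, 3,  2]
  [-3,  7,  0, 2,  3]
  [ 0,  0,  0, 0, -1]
x^3 - 3*x - 2

The characteristic polynomial is χ_A(x) = (x - 2)*(x + 1)^4, so the eigenvalues are known. The minimal polynomial is
  m_A(x) = Π_λ (x − λ)^{k_λ}
where k_λ is the size of the *largest* Jordan block for λ (equivalently, the smallest k with (A − λI)^k v = 0 for every generalised eigenvector v of λ).

  λ = -1: largest Jordan block has size 2, contributing (x + 1)^2
  λ = 2: largest Jordan block has size 1, contributing (x − 2)

So m_A(x) = (x - 2)*(x + 1)^2 = x^3 - 3*x - 2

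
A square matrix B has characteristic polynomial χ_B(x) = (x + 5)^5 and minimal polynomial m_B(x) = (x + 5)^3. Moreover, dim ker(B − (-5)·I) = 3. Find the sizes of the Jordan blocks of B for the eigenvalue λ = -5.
Block sizes for λ = -5: [3, 1, 1]

Step 1 — from the characteristic polynomial, algebraic multiplicity of λ = -5 is 5. From dim ker(B − (-5)·I) = 3, there are exactly 3 Jordan blocks for λ = -5.
Step 2 — from the minimal polynomial, the factor (x + 5)^3 tells us the largest block for λ = -5 has size 3.
Step 3 — with total size 5, 3 blocks, and largest block 3, the block sizes (in nonincreasing order) are [3, 1, 1].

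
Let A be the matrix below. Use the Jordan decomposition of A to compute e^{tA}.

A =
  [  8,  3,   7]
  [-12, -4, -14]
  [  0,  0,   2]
e^{tA} =
  [6*t*exp(2*t) + exp(2*t), 3*t*exp(2*t), 7*t*exp(2*t)]
  [-12*t*exp(2*t), -6*t*exp(2*t) + exp(2*t), -14*t*exp(2*t)]
  [0, 0, exp(2*t)]

Strategy: write A = P · J · P⁻¹ where J is a Jordan canonical form, so e^{tA} = P · e^{tJ} · P⁻¹, and e^{tJ} can be computed block-by-block.

A has Jordan form
J =
  [2, 1, 0]
  [0, 2, 0]
  [0, 0, 2]
(up to reordering of blocks).

Per-block formulas:
  For a 1×1 block at λ = 2: exp(t · [2]) = [e^(2t)].
  For a 2×2 Jordan block J_2(2): exp(t · J_2(2)) = e^(2t)·(I + t·N), where N is the 2×2 nilpotent shift.

After assembling e^{tJ} and conjugating by P, we get:

e^{tA} =
  [6*t*exp(2*t) + exp(2*t), 3*t*exp(2*t), 7*t*exp(2*t)]
  [-12*t*exp(2*t), -6*t*exp(2*t) + exp(2*t), -14*t*exp(2*t)]
  [0, 0, exp(2*t)]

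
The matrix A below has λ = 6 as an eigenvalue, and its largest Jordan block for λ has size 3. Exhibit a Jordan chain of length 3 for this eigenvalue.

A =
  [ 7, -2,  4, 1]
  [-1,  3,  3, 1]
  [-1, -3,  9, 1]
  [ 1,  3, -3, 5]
A Jordan chain for λ = 6 of length 3:
v_1 = (-5, 5, 5, -5)ᵀ
v_2 = (-2, -3, -3, 3)ᵀ
v_3 = (0, 1, 0, 0)ᵀ

Let N = A − (6)·I. We want v_3 with N^3 v_3 = 0 but N^2 v_3 ≠ 0; then v_{j-1} := N · v_j for j = 3, …, 2.

Pick v_3 = (0, 1, 0, 0)ᵀ.
Then v_2 = N · v_3 = (-2, -3, -3, 3)ᵀ.
Then v_1 = N · v_2 = (-5, 5, 5, -5)ᵀ.

Sanity check: (A − (6)·I) v_1 = (0, 0, 0, 0)ᵀ = 0. ✓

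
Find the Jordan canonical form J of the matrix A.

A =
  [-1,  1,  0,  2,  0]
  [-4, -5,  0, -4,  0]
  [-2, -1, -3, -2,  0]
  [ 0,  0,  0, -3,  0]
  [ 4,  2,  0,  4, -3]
J_2(-3) ⊕ J_1(-3) ⊕ J_1(-3) ⊕ J_1(-3)

The characteristic polynomial is
  det(x·I − A) = x^5 + 15*x^4 + 90*x^3 + 270*x^2 + 405*x + 243 = (x + 3)^5

Eigenvalues and multiplicities (the geometric multiplicity of λ is n − rank(A − λI), which equals the number of Jordan blocks for λ):
  λ = -3: algebraic multiplicity = 5, geometric multiplicity = 4

Determining the block sizes for each eigenvalue:
  λ = -3: 4 blocks summing to 5 forces exactly one block of size 2 and the rest size 1 → block sizes [2, 1, 1, 1]

Assembling the blocks gives a Jordan form
J =
  [-3,  1,  0,  0,  0]
  [ 0, -3,  0,  0,  0]
  [ 0,  0, -3,  0,  0]
  [ 0,  0,  0, -3,  0]
  [ 0,  0,  0,  0, -3]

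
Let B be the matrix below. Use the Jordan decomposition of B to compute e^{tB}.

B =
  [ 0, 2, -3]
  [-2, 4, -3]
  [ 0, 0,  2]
e^{tB} =
  [-2*t*exp(2*t) + exp(2*t), 2*t*exp(2*t), -3*t*exp(2*t)]
  [-2*t*exp(2*t), 2*t*exp(2*t) + exp(2*t), -3*t*exp(2*t)]
  [0, 0, exp(2*t)]

Strategy: write B = P · J · P⁻¹ where J is a Jordan canonical form, so e^{tB} = P · e^{tJ} · P⁻¹, and e^{tJ} can be computed block-by-block.

B has Jordan form
J =
  [2, 1, 0]
  [0, 2, 0]
  [0, 0, 2]
(up to reordering of blocks).

Per-block formulas:
  For a 1×1 block at λ = 2: exp(t · [2]) = [e^(2t)].
  For a 2×2 Jordan block J_2(2): exp(t · J_2(2)) = e^(2t)·(I + t·N), where N is the 2×2 nilpotent shift.

After assembling e^{tJ} and conjugating by P, we get:

e^{tB} =
  [-2*t*exp(2*t) + exp(2*t), 2*t*exp(2*t), -3*t*exp(2*t)]
  [-2*t*exp(2*t), 2*t*exp(2*t) + exp(2*t), -3*t*exp(2*t)]
  [0, 0, exp(2*t)]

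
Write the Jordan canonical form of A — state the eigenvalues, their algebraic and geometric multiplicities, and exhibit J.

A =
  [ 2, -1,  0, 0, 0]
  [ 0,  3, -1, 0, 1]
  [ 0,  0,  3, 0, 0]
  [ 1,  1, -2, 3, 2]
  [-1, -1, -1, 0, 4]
J_3(3) ⊕ J_1(3) ⊕ J_1(3)

The characteristic polynomial is
  det(x·I − A) = x^5 - 15*x^4 + 90*x^3 - 270*x^2 + 405*x - 243 = (x - 3)^5

Eigenvalues and multiplicities (the geometric multiplicity of λ is n − rank(A − λI), which equals the number of Jordan blocks for λ):
  λ = 3: algebraic multiplicity = 5, geometric multiplicity = 3

Determining the block sizes for each eigenvalue:
  λ = 3: with am = 5 and gm = 3, the partition is not yet determined (e.g. several partitions of 5 into 3 parts exist). Let N = A − (3)·I. Computing rank(N^1) = 2, rank(N^2) = 1, rank(N^3) = 0; the number of blocks of size ≥ j is rank(N^{j−1}) − rank(N^j), giving [3, 1, 1]. So we have 1 block(s) of size 3, 2 block(s) of size 1 → block sizes [3, 1, 1]

Assembling the blocks gives a Jordan form
J =
  [3, 1, 0, 0, 0]
  [0, 3, 1, 0, 0]
  [0, 0, 3, 0, 0]
  [0, 0, 0, 3, 0]
  [0, 0, 0, 0, 3]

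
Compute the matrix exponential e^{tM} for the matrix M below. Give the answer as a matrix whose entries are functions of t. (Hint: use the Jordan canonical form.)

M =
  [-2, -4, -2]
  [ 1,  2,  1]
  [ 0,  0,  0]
e^{tM} =
  [1 - 2*t, -4*t, -2*t]
  [t, 2*t + 1, t]
  [0, 0, 1]

Strategy: write M = P · J · P⁻¹ where J is a Jordan canonical form, so e^{tM} = P · e^{tJ} · P⁻¹, and e^{tJ} can be computed block-by-block.

M has Jordan form
J =
  [0, 1, 0]
  [0, 0, 0]
  [0, 0, 0]
(up to reordering of blocks).

Per-block formulas:
  For a 1×1 block at λ = 0: exp(t · [0]) = [e^(0t)].
  For a 2×2 Jordan block J_2(0): exp(t · J_2(0)) = e^(0t)·(I + t·N), where N is the 2×2 nilpotent shift.

After assembling e^{tJ} and conjugating by P, we get:

e^{tM} =
  [1 - 2*t, -4*t, -2*t]
  [t, 2*t + 1, t]
  [0, 0, 1]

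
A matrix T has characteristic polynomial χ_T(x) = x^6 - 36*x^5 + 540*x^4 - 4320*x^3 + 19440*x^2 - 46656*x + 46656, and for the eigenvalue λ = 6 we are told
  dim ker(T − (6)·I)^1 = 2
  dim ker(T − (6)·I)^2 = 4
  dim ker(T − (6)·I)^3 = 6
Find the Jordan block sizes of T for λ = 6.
Block sizes for λ = 6: [3, 3]

From the dimensions of kernels of powers, the number of Jordan blocks of size at least j is d_j − d_{j−1} where d_j = dim ker(N^j) (with d_0 = 0). Computing the differences gives [2, 2, 2].
The number of blocks of size exactly k is (#blocks of size ≥ k) − (#blocks of size ≥ k + 1), so the partition is: 2 block(s) of size 3.
In nonincreasing order the block sizes are [3, 3].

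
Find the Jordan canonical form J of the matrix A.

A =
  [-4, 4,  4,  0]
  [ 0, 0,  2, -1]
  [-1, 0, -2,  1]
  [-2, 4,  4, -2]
J_2(-2) ⊕ J_2(-2)

The characteristic polynomial is
  det(x·I − A) = x^4 + 8*x^3 + 24*x^2 + 32*x + 16 = (x + 2)^4

Eigenvalues and multiplicities (the geometric multiplicity of λ is n − rank(A − λI), which equals the number of Jordan blocks for λ):
  λ = -2: algebraic multiplicity = 4, geometric multiplicity = 2

Determining the block sizes for each eigenvalue:
  λ = -2: with am = 4 and gm = 2, the partition is not yet determined (e.g. several partitions of 4 into 2 parts exist). Let N = A − (-2)·I. Computing rank(N^1) = 2, rank(N^2) = 0; the number of blocks of size ≥ j is rank(N^{j−1}) − rank(N^j), giving [2, 2]. So we have 2 block(s) of size 2 → block sizes [2, 2]

Assembling the blocks gives a Jordan form
J =
  [-2,  1,  0,  0]
  [ 0, -2,  0,  0]
  [ 0,  0, -2,  1]
  [ 0,  0,  0, -2]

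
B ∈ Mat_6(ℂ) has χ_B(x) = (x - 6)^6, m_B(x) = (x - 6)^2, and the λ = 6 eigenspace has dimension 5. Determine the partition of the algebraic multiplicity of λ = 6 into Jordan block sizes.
Block sizes for λ = 6: [2, 1, 1, 1, 1]

Step 1 — from the characteristic polynomial, algebraic multiplicity of λ = 6 is 6. From dim ker(B − (6)·I) = 5, there are exactly 5 Jordan blocks for λ = 6.
Step 2 — from the minimal polynomial, the factor (x − 6)^2 tells us the largest block for λ = 6 has size 2.
Step 3 — with total size 6, 5 blocks, and largest block 2, the block sizes (in nonincreasing order) are [2, 1, 1, 1, 1].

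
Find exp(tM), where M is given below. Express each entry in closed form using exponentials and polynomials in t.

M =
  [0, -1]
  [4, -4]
e^{tM} =
  [2*t*exp(-2*t) + exp(-2*t), -t*exp(-2*t)]
  [4*t*exp(-2*t), -2*t*exp(-2*t) + exp(-2*t)]

Strategy: write M = P · J · P⁻¹ where J is a Jordan canonical form, so e^{tM} = P · e^{tJ} · P⁻¹, and e^{tJ} can be computed block-by-block.

M has Jordan form
J =
  [-2,  1]
  [ 0, -2]
(up to reordering of blocks).

Per-block formulas:
  For a 2×2 Jordan block J_2(-2): exp(t · J_2(-2)) = e^(-2t)·(I + t·N), where N is the 2×2 nilpotent shift.

After assembling e^{tJ} and conjugating by P, we get:

e^{tM} =
  [2*t*exp(-2*t) + exp(-2*t), -t*exp(-2*t)]
  [4*t*exp(-2*t), -2*t*exp(-2*t) + exp(-2*t)]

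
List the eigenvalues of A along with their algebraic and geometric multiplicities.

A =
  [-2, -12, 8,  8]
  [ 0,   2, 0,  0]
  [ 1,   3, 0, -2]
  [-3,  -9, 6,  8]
λ = 2: alg = 4, geom = 3

Step 1 — factor the characteristic polynomial to read off the algebraic multiplicities:
  χ_A(x) = (x - 2)^4

Step 2 — compute geometric multiplicities via the rank-nullity identity g(λ) = n − rank(A − λI):
  rank(A − (2)·I) = 1, so dim ker(A − (2)·I) = n − 1 = 3

Summary:
  λ = 2: algebraic multiplicity = 4, geometric multiplicity = 3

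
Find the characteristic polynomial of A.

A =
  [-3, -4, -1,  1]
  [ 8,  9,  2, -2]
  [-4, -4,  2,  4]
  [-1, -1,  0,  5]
x^4 - 13*x^3 + 60*x^2 - 112*x + 64

Expanding det(x·I − A) (e.g. by cofactor expansion or by noting that A is similar to its Jordan form J, which has the same characteristic polynomial as A) gives
  χ_A(x) = x^4 - 13*x^3 + 60*x^2 - 112*x + 64
which factors as (x - 4)^3*(x - 1). The eigenvalues (with algebraic multiplicities) are λ = 1 with multiplicity 1, λ = 4 with multiplicity 3.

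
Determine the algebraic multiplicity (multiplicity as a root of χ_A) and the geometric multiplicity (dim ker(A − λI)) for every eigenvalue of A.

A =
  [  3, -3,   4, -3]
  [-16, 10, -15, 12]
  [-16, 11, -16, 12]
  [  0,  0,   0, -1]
λ = -1: alg = 4, geom = 2

Step 1 — factor the characteristic polynomial to read off the algebraic multiplicities:
  χ_A(x) = (x + 1)^4

Step 2 — compute geometric multiplicities via the rank-nullity identity g(λ) = n − rank(A − λI):
  rank(A − (-1)·I) = 2, so dim ker(A − (-1)·I) = n − 2 = 2

Summary:
  λ = -1: algebraic multiplicity = 4, geometric multiplicity = 2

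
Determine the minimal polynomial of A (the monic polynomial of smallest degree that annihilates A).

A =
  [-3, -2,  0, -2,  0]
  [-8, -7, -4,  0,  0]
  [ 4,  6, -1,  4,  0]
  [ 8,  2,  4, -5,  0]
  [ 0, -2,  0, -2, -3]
x^2 + 8*x + 15

The characteristic polynomial is χ_A(x) = (x + 3)^3*(x + 5)^2, so the eigenvalues are known. The minimal polynomial is
  m_A(x) = Π_λ (x − λ)^{k_λ}
where k_λ is the size of the *largest* Jordan block for λ (equivalently, the smallest k with (A − λI)^k v = 0 for every generalised eigenvector v of λ).

  λ = -5: largest Jordan block has size 1, contributing (x + 5)
  λ = -3: largest Jordan block has size 1, contributing (x + 3)

So m_A(x) = (x + 3)*(x + 5) = x^2 + 8*x + 15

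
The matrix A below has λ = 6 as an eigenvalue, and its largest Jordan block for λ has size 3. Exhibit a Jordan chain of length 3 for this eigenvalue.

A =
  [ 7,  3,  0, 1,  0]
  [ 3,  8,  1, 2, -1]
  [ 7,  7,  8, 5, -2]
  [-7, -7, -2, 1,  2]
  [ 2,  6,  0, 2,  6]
A Jordan chain for λ = 6 of length 3:
v_1 = (3, 0, 3, -3, 6)ᵀ
v_2 = (1, 3, 7, -7, 2)ᵀ
v_3 = (1, 0, 0, 0, 0)ᵀ

Let N = A − (6)·I. We want v_3 with N^3 v_3 = 0 but N^2 v_3 ≠ 0; then v_{j-1} := N · v_j for j = 3, …, 2.

Pick v_3 = (1, 0, 0, 0, 0)ᵀ.
Then v_2 = N · v_3 = (1, 3, 7, -7, 2)ᵀ.
Then v_1 = N · v_2 = (3, 0, 3, -3, 6)ᵀ.

Sanity check: (A − (6)·I) v_1 = (0, 0, 0, 0, 0)ᵀ = 0. ✓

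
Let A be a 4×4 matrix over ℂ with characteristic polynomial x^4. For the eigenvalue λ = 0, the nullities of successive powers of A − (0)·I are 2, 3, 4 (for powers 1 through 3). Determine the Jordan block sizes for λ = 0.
Block sizes for λ = 0: [3, 1]

From the dimensions of kernels of powers, the number of Jordan blocks of size at least j is d_j − d_{j−1} where d_j = dim ker(N^j) (with d_0 = 0). Computing the differences gives [2, 1, 1].
The number of blocks of size exactly k is (#blocks of size ≥ k) − (#blocks of size ≥ k + 1), so the partition is: 1 block(s) of size 1, 1 block(s) of size 3.
In nonincreasing order the block sizes are [3, 1].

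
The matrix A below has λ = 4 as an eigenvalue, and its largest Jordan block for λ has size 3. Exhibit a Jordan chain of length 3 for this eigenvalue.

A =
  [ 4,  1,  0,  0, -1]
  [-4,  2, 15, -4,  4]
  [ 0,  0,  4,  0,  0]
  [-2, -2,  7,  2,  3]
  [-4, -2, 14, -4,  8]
A Jordan chain for λ = 4 of length 3:
v_1 = (1, -2, 0, -2, -2)ᵀ
v_2 = (0, 15, 0, 7, 14)ᵀ
v_3 = (0, 0, 1, 0, 0)ᵀ

Let N = A − (4)·I. We want v_3 with N^3 v_3 = 0 but N^2 v_3 ≠ 0; then v_{j-1} := N · v_j for j = 3, …, 2.

Pick v_3 = (0, 0, 1, 0, 0)ᵀ.
Then v_2 = N · v_3 = (0, 15, 0, 7, 14)ᵀ.
Then v_1 = N · v_2 = (1, -2, 0, -2, -2)ᵀ.

Sanity check: (A − (4)·I) v_1 = (0, 0, 0, 0, 0)ᵀ = 0. ✓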